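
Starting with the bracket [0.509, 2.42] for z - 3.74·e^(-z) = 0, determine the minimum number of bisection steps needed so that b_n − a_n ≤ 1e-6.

Initial width b − a = 2.42 − 0.509 = 1.911000.
After n steps the width is (b−a)/2^n; need (b−a)/2^n ≤ 1e-6.
So n ≥ log₂(1.911000/1e-6) = log₂(1911000.0000) ≈ 20.8659.
Hence n = 21.

21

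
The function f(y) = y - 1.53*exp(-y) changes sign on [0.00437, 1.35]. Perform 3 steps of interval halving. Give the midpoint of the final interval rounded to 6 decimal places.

f(0.004370) = -1.518958, f(1.350000) = 0.953362 (opposite signs)
step 1: m = 0.677185, f(m) = -0.100124 < 0 → root in [0.677185, 1.350000]
step 2: m = 1.013593, f(m) = 0.458336 > 0 → root in [0.677185, 1.013593]
step 3: m = 0.845389, f(m) = 0.188421 > 0 → root in [0.677185, 0.845389]
Midpoint of [0.677185, 0.845389] = 0.761287

0.761287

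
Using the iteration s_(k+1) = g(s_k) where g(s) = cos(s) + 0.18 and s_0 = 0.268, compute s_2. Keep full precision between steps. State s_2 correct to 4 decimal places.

0.5937

s_1 = g(0.268000) = 1.144302
s_2 = g(1.144302) = 0.593681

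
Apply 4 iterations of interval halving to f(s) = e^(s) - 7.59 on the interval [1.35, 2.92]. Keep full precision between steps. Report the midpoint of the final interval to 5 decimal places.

1.98781

f(1.350000) = -3.732574, f(2.920000) = 10.951287 (opposite signs)
step 1: m = 2.135000, f(m) = 0.867047 > 0 → root in [1.350000, 2.135000]
step 2: m = 1.742500, f(m) = -1.878395 < 0 → root in [1.742500, 2.135000]
step 3: m = 1.938750, f(m) = -0.639942 < 0 → root in [1.938750, 2.135000]
step 4: m = 2.036875, f(m) = 0.076614 > 0 → root in [1.938750, 2.036875]
Midpoint of [1.938750, 2.036875] = 1.987812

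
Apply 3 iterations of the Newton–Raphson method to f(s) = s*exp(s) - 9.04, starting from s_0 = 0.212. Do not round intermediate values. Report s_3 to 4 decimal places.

4.3841

Newton update: s ← s − f(s)/f'(s).
f'(s) = (s+1)*exp(s)
s_0 = 0.212000: f = -8.777937, f' = 1.498211 → s_1 = 0.212000 - (-8.777937)/(1.498211) = 6.070945
s_1 = 6.070945: f = 2620.222904, f' = 3062.352492 → s_2 = 6.070945 - (2620.222904)/(3062.352492) = 5.215320
s_2 = 5.215320: f = 950.948144, f' = 1144.058933 → s_3 = 5.215320 - (950.948144)/(1144.058933) = 4.384115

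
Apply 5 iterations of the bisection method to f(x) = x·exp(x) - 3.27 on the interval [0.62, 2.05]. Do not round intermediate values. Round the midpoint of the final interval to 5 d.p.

1.08922

f(0.620000) = -2.117465, f(2.050000) = 12.654197 (opposite signs)
step 1: m = 1.335000, f(m) = 1.802995 > 0 → root in [0.620000, 1.335000]
step 2: m = 0.977500, f(m) = -0.671997 < 0 → root in [0.977500, 1.335000]
step 3: m = 1.156250, f(m) = 0.404555 > 0 → root in [0.977500, 1.156250]
step 4: m = 1.066875, f(m) = -0.169359 < 0 → root in [1.066875, 1.156250]
step 5: m = 1.111563, f(m) = 0.108153 > 0 → root in [1.066875, 1.111563]
Midpoint of [1.066875, 1.111563] = 1.089219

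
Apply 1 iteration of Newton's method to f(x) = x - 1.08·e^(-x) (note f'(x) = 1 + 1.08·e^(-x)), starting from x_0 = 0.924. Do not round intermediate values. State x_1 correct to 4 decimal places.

x_0 = 0.924000: f = 0.495318, f' = 1.428682 → x_1 = 0.924000 - (0.495318)/(1.428682) = 0.577305

0.5773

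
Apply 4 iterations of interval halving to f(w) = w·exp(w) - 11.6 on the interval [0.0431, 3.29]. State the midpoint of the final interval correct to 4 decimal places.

f(0.043100) = -11.555002, f(3.290000) = 76.713021 (opposite signs)
step 1: m = 1.666550, f(m) = -2.777497 < 0 → root in [1.666550, 3.290000]
step 2: m = 2.478275, f(m) = 17.942732 > 0 → root in [1.666550, 2.478275]
step 3: m = 2.072412, f(m) = 4.863172 > 0 → root in [1.666550, 2.072412]
step 4: m = 1.869481, f(m) = 0.523458 > 0 → root in [1.666550, 1.869481]
Midpoint of [1.666550, 1.869481] = 1.768016

1.7680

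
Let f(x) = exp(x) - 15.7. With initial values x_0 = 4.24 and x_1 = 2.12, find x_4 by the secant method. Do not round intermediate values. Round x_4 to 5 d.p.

2.72580

f(x_0) = 53.707852, f(x_1) = -7.368863
x_2 = 2.120000 - (-7.368863)·(2.120000 - 4.240000)/(-7.368863 - (53.707852)) = 2.375777; f(x_2) = -4.940635
x_3 = 2.375777 - (-4.940635)·(2.375777 - 2.120000)/(-4.940635 - (-7.368863)) = 2.896197; f(x_3) = 2.405155
x_4 = 2.896197 - (2.405155)·(2.896197 - 2.375777)/(2.405155 - (-4.940635)) = 2.725801; f(x_4) = -0.431361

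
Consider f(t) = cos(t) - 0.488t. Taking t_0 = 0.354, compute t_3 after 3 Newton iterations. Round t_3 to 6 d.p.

1.039046

f'(t) = -sin(t) - 0.488
t_0 = 0.354000: f = 0.765242, f' = -0.834653 → t_1 = 0.354000 - (0.765242)/(-0.834653) = 1.270839
t_1 = 1.270839: f = -0.324689, f' = -1.443349 → t_2 = 1.270839 - (-0.324689)/(-1.443349) = 1.045883
t_2 = 1.045883: f = -0.009253, f' = -1.353367 → t_3 = 1.045883 - (-0.009253)/(-1.353367) = 1.039046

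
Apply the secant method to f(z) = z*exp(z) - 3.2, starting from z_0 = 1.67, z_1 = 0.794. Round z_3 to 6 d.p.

f(z_0) = 5.671320, f(z_1) = -1.443491
z_2 = 0.794000 - (-1.443491)·(0.794000 - 1.670000)/(-1.443491 - (5.671320)) = 0.971728; f(z_2) = -0.632204
z_3 = 0.971728 - (-0.632204)·(0.971728 - 0.794000)/(-0.632204 - (-1.443491)) = 1.110224; f(z_3) = 0.169571

1.110224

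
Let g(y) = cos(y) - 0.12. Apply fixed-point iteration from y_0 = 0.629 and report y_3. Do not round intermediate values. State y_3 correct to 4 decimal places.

y_1 = g(0.629000) = 0.688616
y_2 = g(0.688616) = 0.652126
y_3 = g(0.652126) = 0.674795

0.6748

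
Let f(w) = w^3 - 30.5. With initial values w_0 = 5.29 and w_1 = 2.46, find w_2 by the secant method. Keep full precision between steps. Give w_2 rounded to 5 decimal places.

2.79185

Secant update: w_(k+1) = w_k − f(w_k)·(w_k − w_(k-1))/(f(w_k) − f(w_(k-1))).
f(w_0) = 117.535889, f(w_1) = -15.613064
w_2 = 2.460000 - (-15.613064)·(2.460000 - 5.290000)/(-15.613064 - (117.535889)) = 2.791846; f(w_2) = -8.739220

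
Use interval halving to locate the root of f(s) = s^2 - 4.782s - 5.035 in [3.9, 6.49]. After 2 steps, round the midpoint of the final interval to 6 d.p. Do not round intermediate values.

5.518750

f(3.900000) = -8.474800, f(6.490000) = 6.049920 (opposite signs)
step 1: m = 5.195000, f(m) = -2.889465 < 0 → root in [5.195000, 6.490000]
step 2: m = 5.842500, f(m) = 1.160971 > 0 → root in [5.195000, 5.842500]
Midpoint of [5.195000, 5.842500] = 5.518750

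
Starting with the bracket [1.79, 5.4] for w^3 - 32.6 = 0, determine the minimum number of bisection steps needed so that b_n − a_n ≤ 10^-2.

9

Initial width b − a = 5.4 − 1.79 = 3.610000.
After n steps the width is (b−a)/2^n; need (b−a)/2^n ≤ 10^-2.
So n ≥ log₂(3.610000/10^-2) = log₂(361.0000) ≈ 8.4959.
Hence n = 9.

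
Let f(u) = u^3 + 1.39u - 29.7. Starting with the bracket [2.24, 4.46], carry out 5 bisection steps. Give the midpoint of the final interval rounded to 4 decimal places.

2.9684

f(2.240000) = -15.346976, f(4.460000) = 65.215936 (opposite signs)
step 1: m = 3.350000, f(m) = 12.551875 > 0 → root in [2.240000, 3.350000]
step 2: m = 2.795000, f(m) = -3.980340 < 0 → root in [2.795000, 3.350000]
step 3: m = 3.072500, f(m) = 3.575962 > 0 → root in [2.795000, 3.072500]
step 4: m = 2.933750, f(m) = -0.371627 < 0 → root in [2.933750, 3.072500]
step 5: m = 3.003125, f(m) = 1.558807 > 0 → root in [2.933750, 3.003125]
Midpoint of [2.933750, 3.003125] = 2.968437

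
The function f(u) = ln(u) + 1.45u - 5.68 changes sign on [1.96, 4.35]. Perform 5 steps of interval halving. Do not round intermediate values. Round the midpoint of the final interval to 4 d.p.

3.1177

f(1.960000) = -2.165056, f(4.350000) = 2.097676 (opposite signs)
step 1: m = 3.155000, f(m) = 0.043738 > 0 → root in [1.960000, 3.155000]
step 2: m = 2.557500, f(m) = -1.032595 < 0 → root in [2.557500, 3.155000]
step 3: m = 2.856250, f(m) = -0.488928 < 0 → root in [2.856250, 3.155000]
step 4: m = 3.005625, f(m) = -0.221358 < 0 → root in [3.005625, 3.155000]
step 5: m = 3.080312, f(m) = -0.088516 < 0 → root in [3.080312, 3.155000]
Midpoint of [3.080312, 3.155000] = 3.117656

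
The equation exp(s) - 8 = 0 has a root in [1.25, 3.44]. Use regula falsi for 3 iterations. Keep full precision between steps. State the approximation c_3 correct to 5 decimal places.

f(1.250000) = -4.509657, f(3.440000) = 23.186958
step 1: c = 1.606583, f(c) = -3.014253 < 0 → new bracket [1.606583, 3.440000]
step 2: c = 1.817504, f(c) = -1.843527 < 0 → new bracket [1.817504, 3.440000]
step 3: c = 1.937003, f(c) = -1.062073 < 0 → new bracket [1.937003, 3.440000]

1.93700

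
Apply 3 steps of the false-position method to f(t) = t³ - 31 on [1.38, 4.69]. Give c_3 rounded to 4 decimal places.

False-position update: c = (a·f(b) − b·f(a))/(f(b) − f(a)); replace the endpoint whose sign matches f(c).
f(1.380000) = -28.371928, f(4.690000) = 72.161709
step 1: c = 2.314126, f(c) = -18.607441 < 0 → new bracket [2.314126, 4.690000]
step 2: c = 2.801174, f(c) = -9.020376 < 0 → new bracket [2.801174, 4.690000]
step 3: c = 3.011047, f(c) = -3.700634 < 0 → new bracket [3.011047, 4.690000]

3.0110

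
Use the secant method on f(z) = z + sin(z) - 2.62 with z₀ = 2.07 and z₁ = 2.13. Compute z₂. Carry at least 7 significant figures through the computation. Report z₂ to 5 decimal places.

1.40775

f(z_0) = 0.327964, f(z_1) = 0.357678
z_2 = 2.130000 - (0.357678)·(2.130000 - 2.070000)/(0.357678 - (0.327964)) = 1.407754; f(z_2) = -0.225509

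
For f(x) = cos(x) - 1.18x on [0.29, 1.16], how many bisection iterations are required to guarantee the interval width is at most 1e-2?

7

Initial width b − a = 1.16 − 0.29 = 0.870000.
After n steps the width is (b−a)/2^n; need (b−a)/2^n ≤ 1e-2.
So n ≥ log₂(0.870000/1e-2) = log₂(87.0000) ≈ 6.4429.
Hence n = 7.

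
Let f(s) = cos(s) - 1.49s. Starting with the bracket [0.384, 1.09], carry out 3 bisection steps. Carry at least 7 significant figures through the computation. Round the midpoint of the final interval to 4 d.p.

0.6046

f(0.384000) = 0.355014, f(1.090000) = -1.161615 (opposite signs)
step 1: m = 0.737000, f(m) = -0.357642 < 0 → root in [0.384000, 0.737000]
step 2: m = 0.560500, f(m) = 0.011844 > 0 → root in [0.560500, 0.737000]
step 3: m = 0.648750, f(m) = -0.169798 < 0 → root in [0.560500, 0.648750]
Midpoint of [0.560500, 0.648750] = 0.604625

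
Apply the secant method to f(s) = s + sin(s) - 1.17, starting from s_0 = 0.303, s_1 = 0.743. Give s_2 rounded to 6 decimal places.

0.608813

f(s_0) = -0.568615, f(s_1) = 0.249500
s_2 = 0.743000 - (0.249500)·(0.743000 - 0.303000)/(0.249500 - (-0.568615)) = 0.608813; f(s_2) = 0.010708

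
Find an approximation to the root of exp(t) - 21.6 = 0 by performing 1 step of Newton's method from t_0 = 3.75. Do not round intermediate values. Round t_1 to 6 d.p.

Newton update: t ← t − f(t)/f'(t).
f'(t) = exp(t)
t_0 = 3.750000: f = 20.921082, f' = 42.521082 → t_1 = 3.750000 - (20.921082)/(42.521082) = 3.257983

3.257983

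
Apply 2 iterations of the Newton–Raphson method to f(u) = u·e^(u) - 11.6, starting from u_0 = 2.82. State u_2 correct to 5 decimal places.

f'(u) = (u + 1)·e^(u)
u_0 = 2.820000: f = 35.710719, f' = 64.087570 → u_1 = 2.820000 - (35.710719)/(64.087570) = 2.262782
u_1 = 2.262782: f = 10.144866, f' = 31.354656 → u_2 = 2.262782 - (10.144866)/(31.354656) = 1.939230

1.93923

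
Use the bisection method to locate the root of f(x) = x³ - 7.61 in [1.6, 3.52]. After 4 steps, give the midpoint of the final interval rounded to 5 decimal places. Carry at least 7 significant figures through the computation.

2.02000

f(1.600000) = -3.514000, f(3.520000) = 36.004208 (opposite signs)
step 1: m = 2.560000, f(m) = 9.167216 > 0 → root in [1.600000, 2.560000]
step 2: m = 2.080000, f(m) = 1.388912 > 0 → root in [1.600000, 2.080000]
step 3: m = 1.840000, f(m) = -1.380496 < 0 → root in [1.840000, 2.080000]
step 4: m = 1.960000, f(m) = -0.080464 < 0 → root in [1.960000, 2.080000]
Midpoint of [1.960000, 2.080000] = 2.020000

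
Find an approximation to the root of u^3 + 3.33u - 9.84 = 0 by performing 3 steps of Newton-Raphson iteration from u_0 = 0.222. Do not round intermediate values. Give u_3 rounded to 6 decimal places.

Newton update: u ← u − f(u)/f'(u).
f'(u) = 3u^2 + 3.33
u_0 = 0.222000: f = -9.089799, f' = 3.477852 → u_1 = 0.222000 - (-9.089799)/(3.477852) = 2.835624
u_1 = 2.835624: f = 22.403222, f' = 27.452298 → u_2 = 2.835624 - (22.403222)/(27.452298) = 2.019546
u_2 = 2.019546: f = 5.121944, f' = 15.565701 → u_3 = 2.019546 - (5.121944)/(15.565701) = 1.690493

1.690493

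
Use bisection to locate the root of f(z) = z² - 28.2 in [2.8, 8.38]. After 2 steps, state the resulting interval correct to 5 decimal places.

[4.19500, 5.59000]

f(2.800000) = -20.360000, f(8.380000) = 42.024400 (opposite signs)
step 1: m = 5.590000, f(m) = 3.048100 > 0 → root in [2.800000, 5.590000]
step 2: m = 4.195000, f(m) = -10.601975 < 0 → root in [4.195000, 5.590000]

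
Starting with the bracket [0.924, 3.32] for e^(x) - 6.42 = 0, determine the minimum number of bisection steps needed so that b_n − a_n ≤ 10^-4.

Initial width b − a = 3.32 − 0.924 = 2.396000.
After n steps the width is (b−a)/2^n; need (b−a)/2^n ≤ 10^-4.
So n ≥ log₂(2.396000/10^-4) = log₂(23960.0000) ≈ 14.5483.
Hence n = 15.

15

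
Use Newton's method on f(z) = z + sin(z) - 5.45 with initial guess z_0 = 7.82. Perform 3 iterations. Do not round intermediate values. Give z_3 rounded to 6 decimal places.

f'(z) = 1 + cos(z)
z_0 = 7.820000: f = 3.369423, f' = 1.033975 → z_1 = 7.820000 - (3.369423)/(1.033975) = 4.561292
z_1 = 4.561292: f = -1.877314, f' = 0.849478 → z_2 = 4.561292 - (-1.877314)/(0.849478) = 6.771256
z_2 = 6.771256: f = 1.790178, f' = 1.883239 → z_3 = 6.771256 - (1.790178)/(1.883239) = 5.820671

5.820671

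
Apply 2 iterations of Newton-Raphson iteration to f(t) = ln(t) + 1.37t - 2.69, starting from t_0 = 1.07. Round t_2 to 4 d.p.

1.6139

f'(t) = 1/t + 1.37
t_0 = 1.070000: f = -1.156441, f' = 2.304579 → t_1 = 1.070000 - (-1.156441)/(2.304579) = 1.571801
t_1 = 1.571801: f = -0.084410, f' = 2.006213 → t_2 = 1.571801 - (-0.084410)/(2.006213) = 1.613876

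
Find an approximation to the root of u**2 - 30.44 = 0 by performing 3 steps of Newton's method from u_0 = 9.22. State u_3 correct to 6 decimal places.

5.517421

f'(u) = 2u
u_0 = 9.220000: f = 54.568400, f' = 18.440000 → u_1 = 9.220000 - (54.568400)/(18.440000) = 6.260759
u_1 = 6.260759: f = 8.757106, f' = 12.521518 → u_2 = 6.260759 - (8.757106)/(12.521518) = 5.561395
u_2 = 5.561395: f = 0.489111, f' = 11.122789 → u_3 = 5.561395 - (0.489111)/(11.122789) = 5.517421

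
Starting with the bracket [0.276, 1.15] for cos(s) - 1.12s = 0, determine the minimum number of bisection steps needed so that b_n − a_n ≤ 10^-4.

Initial width b − a = 1.15 − 0.276 = 0.874000.
After n steps the width is (b−a)/2^n; need (b−a)/2^n ≤ 10^-4.
So n ≥ log₂(0.874000/10^-4) = log₂(8740.0000) ≈ 13.0934.
Hence n = 14.

14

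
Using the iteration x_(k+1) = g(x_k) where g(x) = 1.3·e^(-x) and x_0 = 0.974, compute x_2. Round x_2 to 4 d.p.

0.7957

x_1 = g(0.974000) = 0.490841
x_2 = g(0.490841) = 0.795745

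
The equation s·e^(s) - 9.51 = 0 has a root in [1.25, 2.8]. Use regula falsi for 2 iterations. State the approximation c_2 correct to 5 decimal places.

False-position update: c = (a·f(b) − b·f(a))/(f(b) − f(a)); replace the endpoint whose sign matches f(c).
f(1.250000) = -5.147071, f(2.800000) = 36.535011
step 1: c = 1.441400, f(c) = -3.417763 < 0 → new bracket [1.441400, 2.800000]
step 2: c = 1.557622, f(c) = -2.115164 < 0 → new bracket [1.557622, 2.800000]

1.55762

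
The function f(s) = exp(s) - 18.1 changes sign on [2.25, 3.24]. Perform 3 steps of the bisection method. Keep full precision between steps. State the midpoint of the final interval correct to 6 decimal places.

f(2.250000) = -8.612264, f(3.240000) = 7.433722 (opposite signs)
step 1: m = 2.745000, f(m) = -2.535386 < 0 → root in [2.745000, 3.240000]
step 2: m = 2.992500, f(m) = 1.835459 > 0 → root in [2.745000, 2.992500]
step 3: m = 2.868750, f(m) = -0.485014 < 0 → root in [2.868750, 2.992500]
Midpoint of [2.868750, 2.992500] = 2.930625

2.930625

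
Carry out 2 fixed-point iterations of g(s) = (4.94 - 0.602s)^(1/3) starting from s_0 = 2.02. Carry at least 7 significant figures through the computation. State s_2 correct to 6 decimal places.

s_1 = g(2.020000) = 1.550012
s_2 = g(1.550012) = 1.588312

1.588312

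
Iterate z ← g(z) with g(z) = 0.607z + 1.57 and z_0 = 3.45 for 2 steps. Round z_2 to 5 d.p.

3.79414

z_1 = g(3.450000) = 3.664150
z_2 = g(3.664150) = 3.794139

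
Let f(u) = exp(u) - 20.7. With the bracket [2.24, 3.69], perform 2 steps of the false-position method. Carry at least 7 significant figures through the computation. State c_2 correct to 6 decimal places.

f(2.240000) = -11.306669, f(3.690000) = 19.344847
step 1: c = 2.774873, f(c) = -4.663409 < 0 → new bracket [2.774873, 3.690000]
step 2: c = 2.952629, f(c) = -1.543750 < 0 → new bracket [2.952629, 3.690000]

2.952629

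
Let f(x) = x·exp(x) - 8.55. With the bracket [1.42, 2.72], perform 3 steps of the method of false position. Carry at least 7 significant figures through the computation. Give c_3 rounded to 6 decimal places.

1.606949

False-position update: c = (a·f(b) − b·f(a))/(f(b) − f(a)); replace the endpoint whose sign matches f(c).
f(1.420000) = -2.675289, f(2.720000) = 32.740477
step 1: c = 1.518201, f(c) = -1.620916 < 0 → new bracket [1.518201, 2.720000]
step 2: c = 1.574893, f(c) = -0.942909 < 0 → new bracket [1.574893, 2.720000]
step 3: c = 1.606949, f(c) = -0.535233 < 0 → new bracket [1.606949, 2.720000]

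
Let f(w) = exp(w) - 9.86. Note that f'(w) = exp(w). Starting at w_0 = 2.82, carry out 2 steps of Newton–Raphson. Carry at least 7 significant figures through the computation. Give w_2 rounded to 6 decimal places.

2.295320

w_0 = 2.820000: f = 6.916851, f' = 16.776851 → w_1 = 2.820000 - (6.916851)/(16.776851) = 2.407715
w_1 = 2.407715: f = 1.248545, f' = 11.108545 → w_2 = 2.407715 - (1.248545)/(11.108545) = 2.295320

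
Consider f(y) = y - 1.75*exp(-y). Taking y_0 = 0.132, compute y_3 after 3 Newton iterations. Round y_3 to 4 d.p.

0.7924

f'(y) = 1 + 1.75*exp(-y)
y_0 = 0.132000: f = -1.401597, f' = 2.533597 → y_1 = 0.132000 - (-1.401597)/(2.533597) = 0.685204
y_1 = 0.685204: f = -0.196773, f' = 1.881978 → y_2 = 0.685204 - (-0.196773)/(1.881978) = 0.789761
y_2 = 0.789761: f = -0.004657, f' = 1.794418 → y_3 = 0.789761 - (-0.004657)/(1.794418) = 0.792356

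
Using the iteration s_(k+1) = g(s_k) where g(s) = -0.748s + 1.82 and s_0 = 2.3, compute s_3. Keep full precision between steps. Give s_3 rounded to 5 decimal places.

0.51437

s_1 = g(2.300000) = 0.099600
s_2 = g(0.099600) = 1.745499
s_3 = g(1.745499) = 0.514367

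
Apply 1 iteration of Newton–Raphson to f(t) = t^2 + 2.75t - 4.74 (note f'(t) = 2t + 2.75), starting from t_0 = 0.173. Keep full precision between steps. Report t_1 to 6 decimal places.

1.540675

t_0 = 0.173000: f = -4.234321, f' = 3.096000 → t_1 = 0.173000 - (-4.234321)/(3.096000) = 1.540675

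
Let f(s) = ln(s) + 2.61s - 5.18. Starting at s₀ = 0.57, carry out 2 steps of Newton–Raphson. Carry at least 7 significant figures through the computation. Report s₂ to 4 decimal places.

1.7637

f'(s) = 1/s + 2.61
s_0 = 0.570000: f = -4.254419, f' = 4.364386 → s_1 = 0.570000 - (-4.254419)/(4.364386) = 1.544804
s_1 = 1.544804: f = -0.713166, f' = 3.257332 → s_2 = 1.544804 - (-0.713166)/(3.257332) = 1.763745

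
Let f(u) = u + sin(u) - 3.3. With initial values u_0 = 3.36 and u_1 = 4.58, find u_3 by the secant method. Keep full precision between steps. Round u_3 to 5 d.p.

4.01312

f(u_0) = -0.156675, f(u_1) = 0.288751
u_2 = 4.580000 - (0.288751)·(4.580000 - 3.360000)/(0.288751 - (-0.156675)) = 3.789126; f(u_2) = -0.114095
u_3 = 3.789126 - (-0.114095)·(3.789126 - 4.580000)/(-0.114095 - (0.288751)) = 4.013119; f(u_3) = -0.052193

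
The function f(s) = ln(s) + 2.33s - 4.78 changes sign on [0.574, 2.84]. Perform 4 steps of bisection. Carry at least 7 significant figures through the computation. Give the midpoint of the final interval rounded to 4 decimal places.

1.7778

f(0.574000) = -3.997706, f(2.840000) = 2.881004 (opposite signs)
step 1: m = 1.707000, f(m) = -0.267953 < 0 → root in [1.707000, 2.840000]
step 2: m = 2.273500, f(m) = 1.338575 > 0 → root in [1.707000, 2.273500]
step 3: m = 1.990250, f(m) = 0.545543 > 0 → root in [1.707000, 1.990250]
step 4: m = 1.848625, f(m) = 0.141738 > 0 → root in [1.707000, 1.848625]
Midpoint of [1.707000, 1.848625] = 1.777812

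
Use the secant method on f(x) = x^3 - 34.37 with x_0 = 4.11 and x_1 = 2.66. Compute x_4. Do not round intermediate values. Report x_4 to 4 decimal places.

3.2499

f(x_0) = 35.056531, f(x_1) = -15.548904
x_2 = 2.660000 - (-15.548904)·(2.660000 - 4.110000)/(-15.548904 - (35.056531)) = 3.105524; f(x_2) = -4.419473
x_3 = 3.105524 - (-4.419473)·(3.105524 - 2.660000)/(-4.419473 - (-15.548904)) = 3.282440; f(x_3) = 0.996361
x_4 = 3.282440 - (0.996361)·(3.282440 - 3.105524)/(0.996361 - (-4.419473)) = 3.249892; f(x_4) = -0.045287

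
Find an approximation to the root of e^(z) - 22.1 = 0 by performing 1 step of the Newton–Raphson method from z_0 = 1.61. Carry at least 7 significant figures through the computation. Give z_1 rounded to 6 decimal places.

5.027516

f'(z) = e^(z)
z_0 = 1.610000: f = -17.097189, f' = 5.002811 → z_1 = 1.610000 - (-17.097189)/(5.002811) = 5.027516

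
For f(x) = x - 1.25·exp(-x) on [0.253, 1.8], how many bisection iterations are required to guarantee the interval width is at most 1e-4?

Initial width b − a = 1.8 − 0.253 = 1.547000.
After n steps the width is (b−a)/2^n; need (b−a)/2^n ≤ 1e-4.
So n ≥ log₂(1.547000/1e-4) = log₂(15470.0000) ≈ 13.9172.
Hence n = 14.

14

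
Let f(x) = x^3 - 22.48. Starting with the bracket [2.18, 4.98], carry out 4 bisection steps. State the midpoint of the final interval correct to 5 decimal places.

2.79250

f(2.180000) = -12.119768, f(4.980000) = 101.025992 (opposite signs)
step 1: m = 3.580000, f(m) = 23.402712 > 0 → root in [2.180000, 3.580000]
step 2: m = 2.880000, f(m) = 1.407872 > 0 → root in [2.180000, 2.880000]
step 3: m = 2.530000, f(m) = -6.285723 < 0 → root in [2.530000, 2.880000]
step 4: m = 2.705000, f(m) = -2.687447 < 0 → root in [2.705000, 2.880000]
Midpoint of [2.705000, 2.880000] = 2.792500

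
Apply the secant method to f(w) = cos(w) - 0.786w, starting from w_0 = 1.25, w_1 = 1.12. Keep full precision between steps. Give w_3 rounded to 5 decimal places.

0.84549

f(w_0) = -0.667178, f(w_1) = -0.444638
w_2 = 1.120000 - (-0.444638)·(1.120000 - 1.250000)/(-0.444638 - (-0.667178)) = 0.860259; f(w_2) = -0.023922
w_3 = 0.860259 - (-0.023922)·(0.860259 - 1.120000)/(-0.023922 - (-0.444638)) = 0.845490; f(w_3) = -0.001190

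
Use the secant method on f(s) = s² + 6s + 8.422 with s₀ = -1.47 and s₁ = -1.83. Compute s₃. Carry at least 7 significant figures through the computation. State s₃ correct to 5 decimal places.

f(s_0) = 1.762900, f(s_1) = 0.790900
s_2 = -1.830000 - (0.790900)·(-1.830000 - -1.470000)/(0.790900 - (1.762900)) = -2.122926; f(s_2) = 0.191259
s_3 = -2.122926 - (0.191259)·(-2.122926 - -1.830000)/(0.191259 - (0.790900)) = -2.216356; f(s_3) = 0.036097

-2.21636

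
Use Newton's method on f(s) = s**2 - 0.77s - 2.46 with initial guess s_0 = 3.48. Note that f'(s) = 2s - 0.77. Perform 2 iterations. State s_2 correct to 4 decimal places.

s_0 = 3.480000: f = 6.970800, f' = 6.190000 → s_1 = 3.480000 - (6.970800)/(6.190000) = 2.353861
s_1 = 2.353861: f = 1.268189, f' = 3.937722 → s_2 = 2.353861 - (1.268189)/(3.937722) = 2.031800

2.0318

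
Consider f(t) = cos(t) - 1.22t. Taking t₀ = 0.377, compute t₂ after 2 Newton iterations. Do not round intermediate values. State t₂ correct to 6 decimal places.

f'(t) = -sin(t) - 1.22
t_0 = 0.377000: f = 0.469833, f' = -1.588133 → t_1 = 0.377000 - (0.469833)/(-1.588133) = 0.672840
t_1 = 0.672840: f = -0.038810, f' = -1.843210 → t_2 = 0.672840 - (-0.038810)/(-1.843210) = 0.651784

0.651784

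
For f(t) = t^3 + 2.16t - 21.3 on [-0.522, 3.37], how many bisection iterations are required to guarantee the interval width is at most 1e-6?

Initial width b − a = 3.37 − -0.522 = 3.892000.
After n steps the width is (b−a)/2^n; need (b−a)/2^n ≤ 1e-6.
So n ≥ log₂(3.892000/1e-6) = log₂(3892000.0000) ≈ 21.8921.
Hence n = 22.

22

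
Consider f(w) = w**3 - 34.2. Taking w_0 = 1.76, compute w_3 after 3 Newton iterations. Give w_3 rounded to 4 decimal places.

3.3037

Newton update: w ← w − f(w)/f'(w).
f'(w) = 3w**2
w_0 = 1.760000: f = -28.748224, f' = 9.292800 → w_1 = 1.760000 - (-28.748224)/(9.292800) = 4.853602
w_1 = 4.853602: f = 80.138493, f' = 70.672355 → w_2 = 4.853602 - (80.138493)/(70.672355) = 3.719658
w_2 = 3.719658: f = 17.264648, f' = 41.507565 → w_3 = 3.719658 - (17.264648)/(41.507565) = 3.303718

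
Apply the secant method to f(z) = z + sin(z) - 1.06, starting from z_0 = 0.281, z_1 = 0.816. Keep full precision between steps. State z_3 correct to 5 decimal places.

0.54270

f(z_0) = -0.501683, f(z_1) = 0.484411
z_2 = 0.816000 - (0.484411)·(0.816000 - 0.281000)/(0.484411 - (-0.501683)) = 0.553186; f(z_2) = 0.018586
z_3 = 0.553186 - (0.018586)·(0.553186 - 0.816000)/(0.018586 - (0.484411)) = 0.542700; f(z_3) = -0.000851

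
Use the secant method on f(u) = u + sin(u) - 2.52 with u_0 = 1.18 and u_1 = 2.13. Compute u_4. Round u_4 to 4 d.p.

1.5238

f(u_0) = -0.415394, f(u_1) = 0.457678
u_2 = 2.130000 - (0.457678)·(2.130000 - 1.180000)/(0.457678 - (-0.415394)) = 1.631995; f(u_2) = 0.110123
u_3 = 1.631995 - (0.110123)·(1.631995 - 2.130000)/(0.110123 - (0.457678)) = 1.474202; f(u_3) = -0.050460
u_4 = 1.474202 - (-0.050460)·(1.474202 - 1.631995)/(-0.050460 - (0.110123)) = 1.523785; f(u_4) = 0.002680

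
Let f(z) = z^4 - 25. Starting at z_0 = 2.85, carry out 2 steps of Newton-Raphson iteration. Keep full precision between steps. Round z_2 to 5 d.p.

f'(z) = 4z^3
z_0 = 2.850000: f = 40.975006, f' = 92.596500 → z_1 = 2.850000 - (40.975006)/(92.596500) = 2.407489
z_1 = 2.407489: f = 8.593632, f' = 55.815229 → z_2 = 2.407489 - (8.593632)/(55.815229) = 2.253523

2.25352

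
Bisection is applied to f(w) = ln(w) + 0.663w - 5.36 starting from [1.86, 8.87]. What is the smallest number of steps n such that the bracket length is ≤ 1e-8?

30

Initial width b − a = 8.87 − 1.86 = 7.010000.
After n steps the width is (b−a)/2^n; need (b−a)/2^n ≤ 1e-8.
So n ≥ log₂(7.010000/1e-8) = log₂(701000000.0000) ≈ 29.3848.
Hence n = 30.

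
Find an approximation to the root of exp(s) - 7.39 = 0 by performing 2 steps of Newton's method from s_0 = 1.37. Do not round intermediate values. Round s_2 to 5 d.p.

Newton update: s ← s − f(s)/f'(s).
f'(s) = exp(s)
s_0 = 1.370000: f = -3.454649, f' = 3.935351 → s_1 = 1.370000 - (-3.454649)/(3.935351) = 2.247850
s_1 = 2.247850: f = 2.077363, f' = 9.467363 → s_2 = 2.247850 - (2.077363)/(9.467363) = 2.028427

2.02843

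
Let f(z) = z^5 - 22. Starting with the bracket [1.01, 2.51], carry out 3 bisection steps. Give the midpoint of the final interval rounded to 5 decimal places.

1.85375

f(1.010000) = -20.948990, f(2.510000) = 77.625063 (opposite signs)
step 1: m = 1.760000, f(m) = -5.112579 < 0 → root in [1.760000, 2.510000]
step 2: m = 2.135000, f(m) = 22.359781 > 0 → root in [1.760000, 2.135000]
step 3: m = 1.947500, f(m) = 6.014787 > 0 → root in [1.760000, 1.947500]
Midpoint of [1.760000, 1.947500] = 1.853750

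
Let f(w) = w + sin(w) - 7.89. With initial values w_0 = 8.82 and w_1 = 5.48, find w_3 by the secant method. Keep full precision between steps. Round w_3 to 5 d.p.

f(w_0) = 1.498579, f(w_1) = -3.129572
w_2 = 5.480000 - (-3.129572)·(5.480000 - 8.820000)/(-3.129572 - (1.498579)) = 7.738519; f(w_2) = 0.841861
w_3 = 7.738519 - (0.841861)·(7.738519 - 5.480000)/(0.841861 - (-3.129572)) = 7.259760; f(w_3) = 0.198345

7.25976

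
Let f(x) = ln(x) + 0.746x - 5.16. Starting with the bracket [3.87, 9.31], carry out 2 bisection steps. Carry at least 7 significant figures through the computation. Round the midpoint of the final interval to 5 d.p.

f(3.870000) = -0.919725, f(9.310000) = 4.016349 (opposite signs)
step 1: m = 6.590000, f(m) = 1.641693 > 0 → root in [3.870000, 6.590000]
step 2: m = 5.230000, f(m) = 0.395991 > 0 → root in [3.870000, 5.230000]
Midpoint of [3.870000, 5.230000] = 4.550000

4.55000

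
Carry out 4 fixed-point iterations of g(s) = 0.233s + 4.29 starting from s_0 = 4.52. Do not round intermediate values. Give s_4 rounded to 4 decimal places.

s_1 = g(4.520000) = 5.343160
s_2 = g(5.343160) = 5.534956
s_3 = g(5.534956) = 5.579645
s_4 = g(5.579645) = 5.590057

5.5901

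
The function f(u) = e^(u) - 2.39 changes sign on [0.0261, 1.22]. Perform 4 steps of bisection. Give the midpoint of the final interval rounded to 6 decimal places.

0.884216

f(0.026100) = -1.363556, f(1.220000) = 0.997188 (opposite signs)
step 1: m = 0.623050, f(m) = -0.525394 < 0 → root in [0.623050, 1.220000]
step 2: m = 0.921525, f(m) = 0.123120 > 0 → root in [0.623050, 0.921525]
step 3: m = 0.772288, f(m) = -0.225288 < 0 → root in [0.772288, 0.921525]
step 4: m = 0.846906, f(m) = -0.057580 < 0 → root in [0.846906, 0.921525]
Midpoint of [0.846906, 0.921525] = 0.884216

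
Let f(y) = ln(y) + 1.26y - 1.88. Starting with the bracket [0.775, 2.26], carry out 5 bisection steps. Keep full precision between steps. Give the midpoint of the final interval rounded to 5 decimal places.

1.30867

f(0.775000) = -1.158392, f(2.260000) = 1.782965 (opposite signs)
step 1: m = 1.517500, f(m) = 0.449114 > 0 → root in [0.775000, 1.517500]
step 2: m = 1.146250, f(m) = -0.299229 < 0 → root in [1.146250, 1.517500]
step 3: m = 1.331875, f(m) = 0.084750 > 0 → root in [1.146250, 1.331875]
step 4: m = 1.239062, f(m) = -0.104426 < 0 → root in [1.239062, 1.331875]
step 5: m = 1.285469, f(m) = -0.009186 < 0 → root in [1.285469, 1.331875]
Midpoint of [1.285469, 1.331875] = 1.308672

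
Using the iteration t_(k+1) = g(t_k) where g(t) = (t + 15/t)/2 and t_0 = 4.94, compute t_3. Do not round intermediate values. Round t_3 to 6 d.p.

t_1 = g(4.940000) = 3.988219
t_2 = g(3.988219) = 3.874648
t_3 = g(3.874648) = 3.872984

3.872984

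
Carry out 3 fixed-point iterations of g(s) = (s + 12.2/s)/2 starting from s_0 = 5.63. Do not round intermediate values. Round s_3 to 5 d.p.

3.49291

s_1 = g(5.630000) = 3.898481
s_2 = g(3.898481) = 3.513953
s_3 = g(3.513953) = 3.492913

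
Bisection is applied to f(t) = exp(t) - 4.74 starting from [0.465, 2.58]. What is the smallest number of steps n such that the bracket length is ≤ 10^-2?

Initial width b − a = 2.58 − 0.465 = 2.115000.
After n steps the width is (b−a)/2^n; need (b−a)/2^n ≤ 10^-2.
So n ≥ log₂(2.115000/10^-2) = log₂(211.5000) ≈ 7.7245.
Hence n = 8.

8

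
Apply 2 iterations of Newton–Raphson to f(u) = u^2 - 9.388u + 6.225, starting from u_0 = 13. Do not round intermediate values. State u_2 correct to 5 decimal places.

f'(u) = 2u - 9.388
u_0 = 13.000000: f = 53.181000, f' = 16.612000 → u_1 = 13.000000 - (53.181000)/(16.612000) = 9.798640
u_1 = 9.798640: f = 10.248709, f' = 10.209279 → u_2 = 9.798640 - (10.248709)/(10.209279) = 8.794777

8.79478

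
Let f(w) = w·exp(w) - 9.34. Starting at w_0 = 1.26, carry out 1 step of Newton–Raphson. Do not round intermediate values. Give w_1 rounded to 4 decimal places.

1.8747

Newton update: w ← w − f(w)/f'(w).
f'(w) = (w + 1)·exp(w)
w_0 = 1.260000: f = -4.897969, f' = 7.967453 → w_1 = 1.260000 - (-4.897969)/(7.967453) = 1.874747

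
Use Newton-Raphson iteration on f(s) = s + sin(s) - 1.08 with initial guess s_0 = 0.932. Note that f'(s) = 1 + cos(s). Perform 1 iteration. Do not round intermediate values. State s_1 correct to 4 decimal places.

s_0 = 0.932000: f = 0.654814, f' = 1.596230 → s_1 = 0.932000 - (0.654814)/(1.596230) = 0.521775

0.5218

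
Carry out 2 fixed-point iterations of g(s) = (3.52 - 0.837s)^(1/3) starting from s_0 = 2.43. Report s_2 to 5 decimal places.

1.36884

s_1 = g(2.430000) = 1.141165
s_2 = g(1.141165) = 1.368843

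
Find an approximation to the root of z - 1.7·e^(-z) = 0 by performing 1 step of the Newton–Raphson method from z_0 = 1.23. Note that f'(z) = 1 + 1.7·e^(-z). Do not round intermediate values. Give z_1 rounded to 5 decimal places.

0.74025

Newton update: z ← z − f(z)/f'(z).
z_0 = 1.230000: f = 0.733103, f' = 1.496897 → z_1 = 1.230000 - (0.733103)/(1.496897) = 0.740252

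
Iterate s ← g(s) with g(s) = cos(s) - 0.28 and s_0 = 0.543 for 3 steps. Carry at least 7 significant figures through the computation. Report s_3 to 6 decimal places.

s_1 = g(0.543000) = 0.576162
s_2 = g(0.576162) = 0.558560
s_3 = g(0.558560) = 0.568019

0.568019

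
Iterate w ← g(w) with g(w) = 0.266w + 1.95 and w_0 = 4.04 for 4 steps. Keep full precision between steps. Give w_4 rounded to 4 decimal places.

w_1 = g(4.040000) = 3.024640
w_2 = g(3.024640) = 2.754554
w_3 = g(2.754554) = 2.682711
w_4 = g(2.682711) = 2.663601

2.6636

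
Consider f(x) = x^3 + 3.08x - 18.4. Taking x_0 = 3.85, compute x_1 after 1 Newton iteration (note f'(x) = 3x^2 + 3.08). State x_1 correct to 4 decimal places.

Newton update: x ← x − f(x)/f'(x).
x_0 = 3.850000: f = 50.524625, f' = 47.547500 → x_1 = 3.850000 - (50.524625)/(47.547500) = 2.787386

2.7874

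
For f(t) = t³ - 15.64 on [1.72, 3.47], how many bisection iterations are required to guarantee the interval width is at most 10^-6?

Initial width b − a = 3.47 − 1.72 = 1.750000.
After n steps the width is (b−a)/2^n; need (b−a)/2^n ≤ 10^-6.
So n ≥ log₂(1.750000/10^-6) = log₂(1750000.0000) ≈ 20.7389.
Hence n = 21.

21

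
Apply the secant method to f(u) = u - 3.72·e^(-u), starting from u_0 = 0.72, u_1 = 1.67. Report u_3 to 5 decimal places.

1.15502

Secant update: u_(k+1) = u_k − f(u_k)·(u_k − u_(k-1))/(f(u_k) − f(u_(k-1))).
f(u_0) = -1.090718, f(u_1) = 0.969721
u_2 = 1.670000 - (0.969721)·(1.670000 - 0.720000)/(0.969721 - (-1.090718)) = 1.222894; f(u_2) = 0.127811
u_3 = 1.222894 - (0.127811)·(1.222894 - 1.670000)/(0.127811 - (0.969721)) = 1.155018; f(u_3) = -0.016975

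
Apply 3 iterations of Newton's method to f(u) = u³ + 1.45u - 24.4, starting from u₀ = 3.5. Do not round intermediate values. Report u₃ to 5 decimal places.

2.73401

f'(u) = 3u² + 1.45
u_0 = 3.500000: f = 23.550000, f' = 38.200000 → u_1 = 3.500000 - (23.550000)/(38.200000) = 2.883508
u_1 = 2.883508: f = 3.756351, f' = 26.393853 → u_2 = 2.883508 - (3.756351)/(26.393853) = 2.741189
u_2 = 2.741189: f = 0.172332, f' = 23.992346 → u_3 = 2.741189 - (0.172332)/(23.992346) = 2.734006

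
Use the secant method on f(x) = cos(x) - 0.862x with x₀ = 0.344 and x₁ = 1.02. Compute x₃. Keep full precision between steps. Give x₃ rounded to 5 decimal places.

0.80344

f(x_0) = 0.644885, f(x_1) = -0.355874
x_2 = 1.020000 - (-0.355874)·(1.020000 - 0.344000)/(-0.355874 - (0.644885)) = 0.779612; f(x_2) = 0.039161
x_3 = 0.779612 - (0.039161)·(0.779612 - 1.020000)/(0.039161 - (-0.355874)) = 0.803442; f(x_3) = 0.001666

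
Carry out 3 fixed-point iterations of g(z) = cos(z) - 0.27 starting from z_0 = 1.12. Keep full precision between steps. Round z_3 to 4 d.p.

z_1 = g(1.120000) = 0.165682
z_2 = g(0.165682) = 0.716306
z_3 = g(0.716306) = 0.484236

0.4842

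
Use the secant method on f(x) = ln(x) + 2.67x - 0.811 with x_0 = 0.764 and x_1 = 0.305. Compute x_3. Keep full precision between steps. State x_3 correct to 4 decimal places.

0.5392

f(x_0) = 0.959693, f(x_1) = -1.184094
x_2 = 0.305000 - (-1.184094)·(0.305000 - 0.764000)/(-1.184094 - (0.959693)) = 0.558523; f(x_2) = 0.097797
x_3 = 0.558523 - (0.097797)·(0.558523 - 0.305000)/(0.097797 - (-1.184094)) = 0.539181; f(x_3) = 0.010911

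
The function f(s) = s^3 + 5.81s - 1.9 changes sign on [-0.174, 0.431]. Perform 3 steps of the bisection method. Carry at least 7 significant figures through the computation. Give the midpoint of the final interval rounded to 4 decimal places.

0.3176

f(-0.174000) = -2.916208, f(0.431000) = 0.684173 (opposite signs)
step 1: m = 0.128500, f(m) = -1.151293 < 0 → root in [0.128500, 0.431000]
step 2: m = 0.279750, f(m) = -0.252759 < 0 → root in [0.279750, 0.431000]
step 3: m = 0.355375, f(m) = 0.209610 > 0 → root in [0.279750, 0.355375]
Midpoint of [0.279750, 0.355375] = 0.317562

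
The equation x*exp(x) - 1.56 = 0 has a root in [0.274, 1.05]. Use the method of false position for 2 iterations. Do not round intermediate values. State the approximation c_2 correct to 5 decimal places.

False-position update: c = (a·f(b) − b·f(a))/(f(b) − f(a)); replace the endpoint whose sign matches f(c).
f(0.274000) = -1.199631, f(1.050000) = 1.440534
step 1: c = 0.626597, f(c) = -0.387492 < 0 → new bracket [0.626597, 1.050000]
step 2: c = 0.716347, f(c) = -0.093680 < 0 → new bracket [0.716347, 1.050000]

0.71635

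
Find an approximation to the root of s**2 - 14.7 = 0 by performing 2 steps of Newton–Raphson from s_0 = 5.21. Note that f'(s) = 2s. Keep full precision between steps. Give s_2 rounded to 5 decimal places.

3.83817

Newton update: s ← s − f(s)/f'(s).
s_0 = 5.210000: f = 12.444100, f' = 10.420000 → s_1 = 5.210000 - (12.444100)/(10.420000) = 4.015749
s_1 = 4.015749: f = 1.426237, f' = 8.031497 → s_2 = 4.015749 - (1.426237)/(8.031497) = 3.838168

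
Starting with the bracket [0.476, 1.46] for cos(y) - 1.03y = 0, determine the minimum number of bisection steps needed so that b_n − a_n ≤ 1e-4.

14

Initial width b − a = 1.46 − 0.476 = 0.984000.
After n steps the width is (b−a)/2^n; need (b−a)/2^n ≤ 1e-4.
So n ≥ log₂(0.984000/1e-4) = log₂(9840.0000) ≈ 13.2644.
Hence n = 14.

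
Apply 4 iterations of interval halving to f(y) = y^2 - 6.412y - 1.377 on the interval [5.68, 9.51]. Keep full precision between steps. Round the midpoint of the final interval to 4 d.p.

f(5.680000) = -5.534760, f(9.510000) = 28.084980 (opposite signs)
step 1: m = 7.595000, f(m) = 7.607885 > 0 → root in [5.680000, 7.595000]
step 2: m = 6.637500, f(m) = 0.119756 > 0 → root in [5.680000, 6.637500]
step 3: m = 6.158750, f(m) = -2.936703 < 0 → root in [6.158750, 6.637500]
step 4: m = 6.398125, f(m) = -1.465774 < 0 → root in [6.398125, 6.637500]
Midpoint of [6.398125, 6.637500] = 6.517812

6.5178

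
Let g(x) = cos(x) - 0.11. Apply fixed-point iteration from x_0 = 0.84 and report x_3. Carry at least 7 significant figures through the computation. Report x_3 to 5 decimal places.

x_1 = g(0.840000) = 0.557463
x_2 = g(0.557463) = 0.738600
x_3 = g(0.738600) = 0.629412

0.62941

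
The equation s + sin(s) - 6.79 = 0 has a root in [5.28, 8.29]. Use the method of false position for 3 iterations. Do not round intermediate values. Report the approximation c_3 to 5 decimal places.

False-position update: c = (a·f(b) − b·f(a))/(f(b) − f(a)); replace the endpoint whose sign matches f(c).
f(5.280000) = -2.353188, f(8.290000) = 2.406440
step 1: c = 6.768161, f(c) = 0.444349 > 0 → new bracket [5.280000, 6.768161]
step 2: c = 6.531788, f(c) = -0.012162 < 0 → new bracket [6.531788, 6.768161]
step 3: c = 6.538085, f(c) = 0.000234 > 0 → new bracket [6.531788, 6.538085]

6.53809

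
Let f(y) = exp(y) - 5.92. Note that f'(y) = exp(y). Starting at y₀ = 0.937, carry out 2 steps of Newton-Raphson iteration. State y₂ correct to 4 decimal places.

1.8764

y_0 = 0.937000: f = -3.367687, f' = 2.552313 → y_1 = 0.937000 - (-3.367687)/(2.552313) = 2.256465
y_1 = 2.256465: f = 3.629270, f' = 9.549270 → y_2 = 2.256465 - (3.629270)/(9.549270) = 1.876407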